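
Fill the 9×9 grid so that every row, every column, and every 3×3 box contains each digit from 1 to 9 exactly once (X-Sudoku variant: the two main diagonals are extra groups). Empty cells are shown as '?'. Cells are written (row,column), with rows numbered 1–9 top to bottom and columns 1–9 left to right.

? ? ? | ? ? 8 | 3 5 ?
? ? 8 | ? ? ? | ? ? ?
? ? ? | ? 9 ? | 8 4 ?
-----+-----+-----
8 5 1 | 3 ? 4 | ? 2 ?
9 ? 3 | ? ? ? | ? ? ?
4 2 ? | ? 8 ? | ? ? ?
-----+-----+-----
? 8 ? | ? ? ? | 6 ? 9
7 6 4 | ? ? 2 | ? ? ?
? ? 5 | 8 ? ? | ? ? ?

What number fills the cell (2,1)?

5

(5,2) = 7: row 5 has {3,9}; col 2 has {2,5,6,8}; box has {1,2,3,4,5,8,9} → only 7 remains.
(6,3) = 6: row 6 has {2,4,8}; col 3 has {1,3,4,5,8}; box has {1,2,3,4,5,7,8,9} → only 6 remains.
(7,3) = 2: row 7 has {6,8,9}; col 3 has {1,3,4,5,6,8}; box has {4,5,6,7,8}; anti-diagonal has {4,6,8} → only 2 remains.
(3,3) = 7: row 3 has {4,8,9}; col 3 has {1,2,3,4,5,6,8}; box has {8}; main diagonal has {3,6} → only 7 remains.
(1,3) = 9: row 1 has {3,5,8}; col 3 has {1,2,3,4,5,6,7,8}; box has {7,8} → only 9 remains.
(4,7) = 9: in row 4, 9 can only go here (every other open cell in that row sees a 9).
(2,8) = 9: in row 2, 9 can only go here (every other open cell in that row sees a 9).
(5,4) = 2: in row 5, 2 can only go here (every other open cell in that row sees a 2).
(6,6) = 9: in row 6, 9 can only go here (every other open cell in that row sees a 9).
(8,4) = 9: in row 8, 9 can only go here (every other open cell in that row sees a 9).
(9,2) = 9: in row 9, 9 can only go here (every other open cell in that row sees a 9).
(3,2) = 3: in column 2, 3 can only go here (every other open cell in that column sees a 3).
(5,8) = 6: in column 8, 6 can only go here (every other open cell in that column sees a 6).
(4,9) = 7: row 4 has {1,2,3,4,5,8,9}; col 9 has {9}; box has {2,6,9} → only 7 remains.
(1,9) = 1: row 1 has {3,5,8,9}; col 9 has {7,9}; box has {3,4,5,8,9}; anti-diagonal has {2,4,6,8,9} → only 1 remains.
(4,5) = 6: row 4 has {1,2,3,4,5,7,8,9}; col 5 has {8,9}; box has {2,3,4,8,9} → only 6 remains.
(5,5) = 5: row 5 has {2,3,6,7,9}; col 5 has {6,8,9}; box has {2,3,4,6,8,9}; main diagonal has {3,6,7,9}; anti-diagonal has {1,2,4,6,8,9} → only 5 remains.
(5,6) = 1: row 5 has {2,3,5,6,7,9}; col 6 has {2,4,8,9}; box has {2,3,4,5,6,8,9} → only 1 remains.
(5,7) = 4: row 5 has {1,2,3,5,6,7,9}; col 7 has {3,6,8,9}; box has {2,6,7,9} → only 4 remains.
(5,9) = 8: row 5 has {1,2,3,4,5,6,7,9}; col 9 has {1,7,9}; box has {2,4,6,7,9} → only 8 remains.
(6,4) = 7: row 6 has {2,4,6,8,9}; col 4 has {2,3,8,9}; box has {1,2,3,4,5,6,8,9}; anti-diagonal has {1,2,4,5,6,8,9} → only 7 remains.
(9,1) = 3: row 9 has {5,8,9}; col 1 has {4,7,8,9}; box has {2,4,5,6,7,8,9}; anti-diagonal has {1,2,4,5,6,7,8,9} → only 3 remains.
(1,1) = 2: row 1 has {1,3,5,8,9}; col 1 has {3,4,7,8,9}; box has {3,7,8,9}; main diagonal has {3,5,6,7,9} → only 2 remains.
(1,2) = 4: row 1 has {1,2,3,5,8,9}; col 2 has {2,3,5,6,7,8,9}; box has {2,3,7,8,9} → only 4 remains.
(1,4) = 6: row 1 has {1,2,3,4,5,8,9}; col 4 has {2,3,7,8,9}; box has {8,9} → only 6 remains.
(1,5) = 7: row 1 has {1,2,3,4,5,6,8,9}; col 5 has {5,6,8,9}; box has {6,8,9} → only 7 remains.
(2,2) = 1: row 2 has {8,9}; col 2 has {2,3,4,5,6,7,8,9}; box has {2,3,4,7,8,9}; main diagonal has {2,3,5,6,7,9} → only 1 remains.
(3,6) = 5: row 3 has {3,4,7,8,9}; col 6 has {1,2,4,8,9}; box has {6,7,8,9} → only 5 remains.
(7,1) = 1: row 7 has {2,6,8,9}; col 1 has {2,3,4,7,8,9}; box has {2,3,4,5,6,7,8,9} → only 1 remains.
(8,8) = 8: row 8 has {2,4,6,7,9}; col 8 has {2,4,5,6,9}; box has {6,9}; main diagonal has {1,2,3,5,6,7,9} → only 8 remains.
(9,9) = 4: row 9 has {3,5,8,9}; col 9 has {1,7,8,9}; box has {6,8,9}; main diagonal has {1,2,3,5,6,7,8,9} → only 4 remains.
(2,4) = 4: row 2 has {1,8,9}; col 4 has {2,3,6,7,8,9}; box has {5,6,7,8,9} → only 4 remains.
(2,6) = 3: row 2 has {1,4,8,9}; col 6 has {1,2,4,5,8,9}; box has {4,5,6,7,8,9} → only 3 remains.
(3,1) = 6: row 3 has {3,4,5,7,8,9}; col 1 has {1,2,3,4,7,8,9}; box has {1,2,3,4,7,8,9} → only 6 remains.
(3,4) = 1: row 3 has {3,4,5,6,7,8,9}; col 4 has {2,3,4,6,7,8,9}; box has {3,4,5,6,7,8,9} → only 1 remains.
(3,9) = 2: row 3 has {1,3,4,5,6,7,8,9}; col 9 has {1,4,7,8,9}; box has {1,3,4,5,8,9} → only 2 remains.
(7,4) = 5: row 7 has {1,2,6,8,9}; col 4 has {1,2,3,4,6,7,8,9}; box has {2,8,9} → only 5 remains.
(7,6) = 7: row 7 has {1,2,5,6,8,9}; col 6 has {1,2,3,4,5,8,9}; box has {2,5,8,9} → only 7 remains.
(7,8) = 3: row 7 has {1,2,5,6,7,8,9}; col 8 has {2,4,5,6,8,9}; box has {4,6,8,9} → only 3 remains.
(8,9) = 5: row 8 has {2,4,6,7,8,9}; col 9 has {1,2,4,7,8,9}; box has {3,4,6,8,9} → only 5 remains.
(9,5) = 1: row 9 has {3,4,5,8,9}; col 5 has {5,6,7,8,9}; box has {2,5,7,8,9} → only 1 remains.
(9,6) = 6: row 9 has {1,3,4,5,8,9}; col 6 has {1,2,3,4,5,7,8,9}; box has {1,2,5,7,8,9} → only 6 remains.
(9,8) = 7: row 9 has {1,3,4,5,6,8,9}; col 8 has {2,3,4,5,6,8,9}; box has {3,4,5,6,8,9} → only 7 remains.
(2,1) = 5: row 2 has {1,3,4,8,9}; col 1 has {1,2,3,4,6,7,8,9}; box has {1,2,3,4,6,7,8,9} → only 5 remains.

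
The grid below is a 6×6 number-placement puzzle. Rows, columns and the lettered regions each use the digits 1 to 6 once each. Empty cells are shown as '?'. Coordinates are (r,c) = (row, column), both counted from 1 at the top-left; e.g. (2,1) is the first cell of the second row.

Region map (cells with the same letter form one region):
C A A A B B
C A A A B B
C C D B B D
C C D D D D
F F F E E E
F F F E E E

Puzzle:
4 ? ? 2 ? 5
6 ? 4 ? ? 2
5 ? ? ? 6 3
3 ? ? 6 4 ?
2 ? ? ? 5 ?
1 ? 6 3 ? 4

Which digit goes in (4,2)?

(4,6) = 1 (sole candidate).
(5,3) = 3 (sole candidate).
(5,4) = 1 (sole candidate).
(5,6) = 6 (sole candidate).
(6,2) = 5 (sole candidate).
(6,5) = 2 (sole candidate).
(1,3) = 1 (sole candidate).
(1,5) = 3 (sole candidate).
(2,2) = 3 (sole candidate).
(2,4) = 5 (sole candidate).
(2,5) = 1 (sole candidate).
(3,3) = 2 (sole candidate).
(3,4) = 4 (sole candidate).
(4,2) = 2: row 4 has {1,3,4,6}; col 2 has {3,5}; region has {3,4,5,6} → only 2 remains.

2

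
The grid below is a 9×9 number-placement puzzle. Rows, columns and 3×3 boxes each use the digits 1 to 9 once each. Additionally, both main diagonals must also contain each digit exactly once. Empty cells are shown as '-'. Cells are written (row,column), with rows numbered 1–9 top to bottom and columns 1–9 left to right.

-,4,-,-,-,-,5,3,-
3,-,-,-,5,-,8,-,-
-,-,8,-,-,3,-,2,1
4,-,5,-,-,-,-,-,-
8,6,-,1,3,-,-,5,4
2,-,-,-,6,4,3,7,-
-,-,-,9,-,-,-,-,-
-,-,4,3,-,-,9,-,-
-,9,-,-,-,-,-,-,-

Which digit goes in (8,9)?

2

(5,7) = 2: row 5 has {1,3,4,5,6,8}; col 7 has {3,5,8,9}; box has {3,4,5,7} → only 2 remains.
(6,2) = 1: row 6 has {2,3,4,6,7}; col 2 has {4,6,9}; box has {2,4,5,6,8} → only 1 remains.
(6,3) = 9: row 6 has {1,2,3,4,6,7}; col 3 has {4,5,8}; box has {1,2,4,5,6,8} → only 9 remains.
(6,9) = 8: row 6 has {1,2,3,4,6,7,9}; col 9 has {1,4}; box has {2,3,4,5,7} → only 8 remains.
(5,3) = 7: row 5 has {1,2,3,4,5,6,8}; col 3 has {4,5,8,9}; box has {1,2,4,5,6,8,9} → only 7 remains.
(5,6) = 9: row 5 has {1,2,3,4,5,6,7,8}; col 6 has {3,4}; box has {1,3,4,6} → only 9 remains.
(6,4) = 5: row 6 has {1,2,3,4,6,7,8,9}; col 4 has {1,3,9}; box has {1,3,4,6,9}; anti-diagonal has {3} → only 5 remains.
(4,2) = 3: row 4 has {4,5}; col 2 has {1,4,6,9}; box has {1,2,4,5,6,7,8,9} → only 3 remains.
(7,9) = 3: in row 7, 3 can only go here (every other open cell in that row sees a 3).
(9,3) = 3: in row 9, 3 can only go here (every other open cell in that row sees a 3).
(9,9) = 5: in main diagonal, 5 can only go here (every other open cell in that diagonal sees a 5).
(1,1) = 9: in main diagonal, 9 can only go here (every other open cell in that diagonal sees a 9).
(3,5) = 9: in row 3, 9 can only go here (every other open cell in that row sees a 9).
(8,9) = 2: in column 9, 2 can only go here (every other open cell in that column sees a 2).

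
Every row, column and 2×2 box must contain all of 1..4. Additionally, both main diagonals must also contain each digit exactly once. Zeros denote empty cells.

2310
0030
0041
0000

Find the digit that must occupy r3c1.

3

r1c4 = 4 (sole candidate).
r2c2 = 1 (sole candidate).
r2c4 = 2 (sole candidate).
r3c1 = 3: row 3 has {1,4}; col 1 has {2}; box has {} → only 3 remains.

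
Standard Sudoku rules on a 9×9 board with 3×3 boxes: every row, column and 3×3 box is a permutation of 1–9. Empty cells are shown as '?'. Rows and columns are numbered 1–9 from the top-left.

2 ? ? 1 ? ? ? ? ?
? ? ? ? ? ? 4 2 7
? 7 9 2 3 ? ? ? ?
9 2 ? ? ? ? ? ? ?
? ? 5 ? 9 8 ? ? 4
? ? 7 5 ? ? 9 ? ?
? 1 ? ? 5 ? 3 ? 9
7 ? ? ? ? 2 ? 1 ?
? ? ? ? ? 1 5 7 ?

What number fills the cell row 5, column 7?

row 5, column 7 = 2: in row 5, 2 can only go here (every other open cell in that row sees a 2).

2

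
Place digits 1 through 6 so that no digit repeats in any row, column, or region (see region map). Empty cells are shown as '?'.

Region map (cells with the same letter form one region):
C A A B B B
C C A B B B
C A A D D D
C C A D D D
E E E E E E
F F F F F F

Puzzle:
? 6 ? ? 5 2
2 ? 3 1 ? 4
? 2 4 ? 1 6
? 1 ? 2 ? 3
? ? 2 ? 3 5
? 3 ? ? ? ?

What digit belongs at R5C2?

4

R1C3 = 1: row 1 has {2,5,6}; col 3 has {2,3,4}; region has {2,3,4,6} → only 1 remains.
R1C4 = 3: row 1 has {1,2,5,6}; col 4 has {1,2}; region has {1,2,4,5} → only 3 remains.
R2C2 = 5: row 2 has {1,2,3,4}; col 2 has {1,2,3,6}; region has {1,2} → only 5 remains.
R2C5 = 6: row 2 has {1,2,3,4,5}; col 5 has {1,3,5}; region has {1,2,3,4,5} → only 6 remains.
R3C1 = 3: row 3 has {1,2,4,6}; col 1 has {2}; region has {1,2,5} → only 3 remains.
R3C4 = 5: row 3 has {1,2,3,4,6}; col 4 has {1,2,3}; region has {1,2,3,6} → only 5 remains.
R4C3 = 5: row 4 has {1,2,3}; col 3 has {1,2,3,4}; region has {1,2,3,4,6} → only 5 remains.
R4C5 = 4: row 4 has {1,2,3,5}; col 5 has {1,3,5,6}; region has {1,2,3,5,6} → only 4 remains.
R5C2 = 4: row 5 has {2,3,5}; col 2 has {1,2,3,5,6}; region has {2,3,5} → only 4 remains.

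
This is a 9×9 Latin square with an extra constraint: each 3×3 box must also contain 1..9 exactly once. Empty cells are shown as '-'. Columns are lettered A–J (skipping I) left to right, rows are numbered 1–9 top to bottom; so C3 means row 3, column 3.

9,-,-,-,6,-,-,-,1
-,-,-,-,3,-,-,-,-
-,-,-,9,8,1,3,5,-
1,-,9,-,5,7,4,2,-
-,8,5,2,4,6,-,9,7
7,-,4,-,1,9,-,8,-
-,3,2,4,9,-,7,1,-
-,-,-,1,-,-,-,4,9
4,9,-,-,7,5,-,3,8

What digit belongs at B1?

H1 = 7: row 1 has {1,6,9}; col 8 has {1,2,3,4,5,8,9}; box has {1,3,5} → only 7 remains.
H2 = 6: row 2 has {3}; col 8 has {1,2,3,4,5,7,8,9}; box has {1,3,5,7} → only 6 remains.
B4 = 6: row 4 has {1,2,4,5,7,9}; col 2 has {3,8,9}; box has {1,4,5,7,8,9} → only 6 remains.
J4 = 3: row 4 has {1,2,4,5,6,7,9}; col 9 has {1,7,8,9}; box has {2,4,7,8,9} → only 3 remains.
A5 = 3: row 5 has {2,4,5,6,7,8,9}; col 1 has {1,4,7,9}; box has {1,4,5,6,7,8,9} → only 3 remains.
G5 = 1: row 5 has {2,3,4,5,6,7,8,9}; col 7 has {3,4,7}; box has {2,3,4,7,8,9} → only 1 remains.
B6 = 2: row 6 has {1,4,7,8,9}; col 2 has {3,6,8,9}; box has {1,3,4,5,6,7,8,9} → only 2 remains.
D6 = 3: row 6 has {1,2,4,7,8,9}; col 4 has {1,2,4,9}; box has {1,2,4,5,6,7,9} → only 3 remains.
F7 = 8: row 7 has {1,2,3,4,7,9}; col 6 has {1,5,6,7,9}; box has {1,4,5,7,9} → only 8 remains.
E8 = 2: row 8 has {1,4,9}; col 5 has {1,3,4,5,6,7,8,9}; box has {1,4,5,7,8,9} → only 2 remains.
F8 = 3: row 8 has {1,2,4,9}; col 6 has {1,5,6,7,8,9}; box has {1,2,4,5,7,8,9} → only 3 remains.
D9 = 6: row 9 has {3,4,5,7,8,9}; col 4 has {1,2,3,4,9}; box has {1,2,3,4,5,7,8,9} → only 6 remains.
G9 = 2: row 9 has {3,4,5,6,7,8,9}; col 7 has {1,3,4,7}; box has {1,3,4,7,8,9} → only 2 remains.
D1 = 5: row 1 has {1,6,7,9}; col 4 has {1,2,3,4,6,9}; box has {1,3,6,8,9} → only 5 remains.
G1 = 8: row 1 has {1,5,6,7,9}; col 7 has {1,2,3,4,7}; box has {1,3,5,6,7} → only 8 remains.
D2 = 7: row 2 has {3,6}; col 4 has {1,2,3,4,5,6,9}; box has {1,3,5,6,8,9} → only 7 remains.
G2 = 9: row 2 has {3,6,7}; col 7 has {1,2,3,4,7,8}; box has {1,3,5,6,7,8} → only 9 remains.
D4 = 8: row 4 has {1,2,3,4,5,6,7,9}; col 4 has {1,2,3,4,5,6,7,9}; box has {1,2,3,4,5,6,7,9} → only 8 remains.
C9 = 1: row 9 has {2,3,4,5,6,7,8,9}; col 3 has {2,4,5,9}; box has {2,3,4,9} → only 1 remains.
B1 = 4: row 1 has {1,5,6,7,8,9}; col 2 has {2,3,6,8,9}; box has {9} → only 4 remains.

4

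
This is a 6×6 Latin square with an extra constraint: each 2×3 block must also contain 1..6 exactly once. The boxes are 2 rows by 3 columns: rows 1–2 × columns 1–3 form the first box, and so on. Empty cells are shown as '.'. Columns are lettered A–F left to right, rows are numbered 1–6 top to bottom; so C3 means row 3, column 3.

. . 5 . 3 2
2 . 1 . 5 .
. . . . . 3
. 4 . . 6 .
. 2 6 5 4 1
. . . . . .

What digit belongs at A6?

5

B1 = 6 (sole candidate).
B2 = 3 (sole candidate).
C3 = 2 (sole candidate).
E3 = 1 (sole candidate).
C4 = 3 (sole candidate).
D4 = 2 (sole candidate).
F4 = 5 (sole candidate).
A5 = 3 (sole candidate).
C6 = 4 (sole candidate).
E6 = 2 (sole candidate).
F6 = 6 (sole candidate).
A1 = 4 (sole candidate).
D1 = 1 (sole candidate).
F2 = 4 (sole candidate).
B3 = 5 (sole candidate).
D3 = 4 (sole candidate).
A4 = 1 (sole candidate).
A6 = 5: row 6 has {2,4,6}; col 1 has {1,2,3,4}; box has {2,3,4,6} → only 5 remains.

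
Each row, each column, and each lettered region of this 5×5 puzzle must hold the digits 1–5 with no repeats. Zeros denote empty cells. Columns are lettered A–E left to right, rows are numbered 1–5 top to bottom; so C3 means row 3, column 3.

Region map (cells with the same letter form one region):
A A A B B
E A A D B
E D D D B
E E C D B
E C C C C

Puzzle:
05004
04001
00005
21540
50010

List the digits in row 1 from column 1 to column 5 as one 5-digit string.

A2 = 3: row 2 has {1,4}; col 1 has {2,5}; region has {1,2,5} → only 3 remains.
C2 = 2: row 2 has {1,3,4}; col 3 has {5}; region has {4,5} → only 2 remains.
D2 = 5: row 2 has {1,2,3,4}; col 4 has {1,4}; region has {4} → only 5 remains.
A3 = 4: row 3 has {5}; col 1 has {2,3,5}; region has {1,2,3,5} → only 4 remains.
E4 = 3: row 4 has {1,2,4,5}; col 5 has {1,4,5}; region has {1,4,5} → only 3 remains.
E5 = 2: row 5 has {1,5}; col 5 has {1,3,4,5}; region has {1,5} → only 2 remains.
A1 = 1: row 1 has {4,5}; col 1 has {2,3,4,5}; region has {2,4,5} → only 1 remains.
C1 = 3: row 1 has {1,4,5}; col 3 has {2,5}; region has {1,2,4,5} → only 3 remains.
D1 = 2: row 1 has {1,3,4,5}; col 4 has {1,4,5}; region has {1,3,4,5} → only 2 remains.

15324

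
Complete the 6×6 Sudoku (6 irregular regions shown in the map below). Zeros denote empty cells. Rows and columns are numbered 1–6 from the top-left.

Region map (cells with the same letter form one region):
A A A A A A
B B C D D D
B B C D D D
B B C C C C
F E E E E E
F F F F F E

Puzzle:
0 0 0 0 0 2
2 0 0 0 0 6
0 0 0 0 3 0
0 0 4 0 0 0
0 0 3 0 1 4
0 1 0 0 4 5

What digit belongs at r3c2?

5

r2c5 = 5: row 2 has {2,6}; col 5 has {1,3,4}; region has {3,6} → only 5 remains.
r3c6 = 1: row 3 has {3}; col 6 has {2,4,5,6}; region has {3,5,6} → only 1 remains.
r4c6 = 3: row 4 has {4}; col 6 has {1,2,4,5,6}; region has {4} → only 3 remains.
r1c5 = 6: row 1 has {2}; col 5 has {1,3,4,5}; region has {2} → only 6 remains.
r2c3 = 1: row 2 has {2,5,6}; col 3 has {3,4}; region has {3,4} → only 1 remains.
r2c4 = 4: row 2 has {1,2,5,6}; col 4 has {}; region has {1,3,5,6} → only 4 remains.
r3c4 = 2: row 3 has {1,3}; col 4 has {4}; region has {1,3,4,5,6} → only 2 remains.
r4c5 = 2: row 4 has {3,4}; col 5 has {1,3,4,5,6}; region has {1,3,4} → only 2 remains.
r5c4 = 6: row 5 has {1,3,4}; col 4 has {2,4}; region has {1,3,4,5} → only 6 remains.
r6c4 = 3: row 6 has {1,4,5}; col 4 has {2,4,6}; region has {1,4} → only 3 remains.
r1c3 = 5: row 1 has {2,6}; col 3 has {1,3,4}; region has {2,6} → only 5 remains.
r1c4 = 1: row 1 has {2,5,6}; col 4 has {2,3,4,6}; region has {2,5,6} → only 1 remains.
r2c2 = 3: row 2 has {1,2,4,5,6}; col 2 has {1}; region has {2} → only 3 remains.
r3c3 = 6: row 3 has {1,2,3}; col 3 has {1,3,4,5}; region has {1,2,3,4} → only 6 remains.
r4c4 = 5: row 4 has {2,3,4}; col 4 has {1,2,3,4,6}; region has {1,2,3,4,6} → only 5 remains.
r5c1 = 5: row 5 has {1,3,4,6}; col 1 has {2}; region has {1,3,4} → only 5 remains.
r5c2 = 2: row 5 has {1,3,4,5,6}; col 2 has {1,3}; region has {1,3,4,5,6} → only 2 remains.
r6c1 = 6: row 6 has {1,3,4,5}; col 1 has {2,5}; region has {1,3,4,5} → only 6 remains.
r6c3 = 2: row 6 has {1,3,4,5,6}; col 3 has {1,3,4,5,6}; region has {1,3,4,5,6} → only 2 remains.
r1c2 = 4: row 1 has {1,2,5,6}; col 2 has {1,2,3}; region has {1,2,5,6} → only 4 remains.
r3c1 = 4: row 3 has {1,2,3,6}; col 1 has {2,5,6}; region has {2,3} → only 4 remains.
r3c2 = 5: row 3 has {1,2,3,4,6}; col 2 has {1,2,3,4}; region has {2,3,4} → only 5 remains.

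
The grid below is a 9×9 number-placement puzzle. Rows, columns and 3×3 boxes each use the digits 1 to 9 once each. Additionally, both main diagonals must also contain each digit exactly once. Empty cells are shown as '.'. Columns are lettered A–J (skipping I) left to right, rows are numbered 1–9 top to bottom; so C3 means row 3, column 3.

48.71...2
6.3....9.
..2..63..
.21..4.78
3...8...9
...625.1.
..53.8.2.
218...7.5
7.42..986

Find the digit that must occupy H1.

C1 = 9: row 1 has {1,2,4,7,8}; col 3 has {1,2,3,4,5,8}; box has {2,3,4,6,8} → only 9 remains.
F1 = 3: row 1 has {1,2,4,7,8,9}; col 6 has {4,5,6,8}; box has {1,6,7} → only 3 remains.
B2 = 7: row 2 has {3,6,9}; col 2 has {1,2,8}; box has {2,3,4,6,8,9}; main diagonal has {2,4,5,6,8} → only 7 remains.
F2 = 2: row 2 has {3,6,7,9}; col 6 has {3,4,5,6,8}; box has {1,3,6,7} → only 2 remains.
B3 = 5: row 3 has {2,3,6}; col 2 has {1,2,7,8}; box has {2,3,4,6,7,8,9} → only 5 remains.
H3 = 4: row 3 has {2,3,5,6}; col 8 has {1,2,7,8,9}; box has {2,3,9} → only 4 remains.
D4 = 9: row 4 has {1,2,4,7,8}; col 4 has {2,3,6,7}; box has {2,4,5,6,8}; main diagonal has {2,4,5,6,7,8} → only 9 remains.
E4 = 3: row 4 has {1,2,4,7,8,9}; col 5 has {1,2,8}; box has {2,4,5,6,8,9} → only 3 remains.
D5 = 1: row 5 has {3,8,9}; col 4 has {2,3,6,7,9}; box has {2,3,4,5,6,8,9} → only 1 remains.
F5 = 7: row 5 has {1,3,8,9}; col 6 has {2,3,4,5,6,8}; box has {1,2,3,4,5,6,8,9} → only 7 remains.
C6 = 7: row 6 has {1,2,5,6}; col 3 has {1,2,3,4,5,8,9}; box has {1,2,3} → only 7 remains.
G6 = 4: row 6 has {1,2,5,6,7}; col 7 has {3,7,9}; box has {1,7,8,9} → only 4 remains.
J6 = 3: row 6 has {1,2,4,5,6,7}; col 9 has {2,5,6,8,9}; box has {1,4,7,8,9} → only 3 remains.
A7 = 9: row 7 has {2,3,5,8}; col 1 has {2,3,4,6,7}; box has {1,2,4,5,7,8} → only 9 remains.
B7 = 6: row 7 has {2,3,5,8,9}; col 2 has {1,2,5,7,8}; box has {1,2,4,5,7,8,9} → only 6 remains.
G7 = 1: row 7 has {2,3,5,6,8,9}; col 7 has {3,4,7,9}; box has {2,5,6,7,8,9}; main diagonal has {2,4,5,6,7,8,9} → only 1 remains.
J7 = 4: row 7 has {1,2,3,5,6,8,9}; col 9 has {2,3,5,6,8,9}; box has {1,2,5,6,7,8,9} → only 4 remains.
D8 = 4: row 8 has {1,2,5,7,8}; col 4 has {1,2,3,6,7,9}; box has {2,3,8} → only 4 remains.
F8 = 9: row 8 has {1,2,4,5,7,8}; col 6 has {2,3,4,5,6,7,8}; box has {2,3,4,8} → only 9 remains.
H8 = 3: row 8 has {1,2,4,5,7,8,9}; col 8 has {1,2,4,7,8,9}; box has {1,2,4,5,6,7,8,9}; main diagonal has {1,2,4,5,6,7,8,9} → only 3 remains.
B9 = 3: row 9 has {2,4,6,7,8,9}; col 2 has {1,2,5,6,7,8}; box has {1,2,4,5,6,7,8,9} → only 3 remains.
E9 = 5: row 9 has {2,3,4,6,7,8,9}; col 5 has {1,2,3,8}; box has {2,3,4,8,9} → only 5 remains.
F9 = 1: row 9 has {2,3,4,5,6,7,8,9}; col 6 has {2,3,4,5,6,7,8,9}; box has {2,3,4,5,8,9} → only 1 remains.
E2 = 4: row 2 has {2,3,6,7,9}; col 5 has {1,2,3,5,8}; box has {1,2,3,6,7} → only 4 remains.
J2 = 1: row 2 has {2,3,4,6,7,9}; col 9 has {2,3,4,5,6,8,9}; box has {2,3,4,9} → only 1 remains.
A3 = 1: row 3 has {2,3,4,5,6}; col 1 has {2,3,4,6,7,9}; box has {2,3,4,5,6,7,8,9} → only 1 remains.
D3 = 8: row 3 has {1,2,3,4,5,6}; col 4 has {1,2,3,4,6,7,9}; box has {1,2,3,4,6,7} → only 8 remains.
E3 = 9: row 3 has {1,2,3,4,5,6,8}; col 5 has {1,2,3,4,5,8}; box has {1,2,3,4,6,7,8} → only 9 remains.
J3 = 7: row 3 has {1,2,3,4,5,6,8,9}; col 9 has {1,2,3,4,5,6,8,9}; box has {1,2,3,4,9} → only 7 remains.
A4 = 5: row 4 has {1,2,3,4,7,8,9}; col 1 has {1,2,3,4,6,7,9}; box has {1,2,3,7} → only 5 remains.
G4 = 6: row 4 has {1,2,3,4,5,7,8,9}; col 7 has {1,3,4,7,9}; box has {1,3,4,7,8,9} → only 6 remains.
B5 = 4: row 5 has {1,3,7,8,9}; col 2 has {1,2,3,5,6,7,8}; box has {1,2,3,5,7} → only 4 remains.
C5 = 6: row 5 has {1,3,4,7,8,9}; col 3 has {1,2,3,4,5,7,8,9}; box has {1,2,3,4,5,7} → only 6 remains.
H5 = 5: row 5 has {1,3,4,6,7,8,9}; col 8 has {1,2,3,4,7,8,9}; box has {1,3,4,6,7,8,9} → only 5 remains.
A6 = 8: row 6 has {1,2,3,4,5,6,7}; col 1 has {1,2,3,4,5,6,7,9}; box has {1,2,3,4,5,6,7} → only 8 remains.
B6 = 9: row 6 has {1,2,3,4,5,6,7,8}; col 2 has {1,2,3,4,5,6,7,8}; box has {1,2,3,4,5,6,7,8} → only 9 remains.
E7 = 7: row 7 has {1,2,3,4,5,6,8,9}; col 5 has {1,2,3,4,5,8,9}; box has {1,2,3,4,5,8,9} → only 7 remains.
E8 = 6: row 8 has {1,2,3,4,5,7,8,9}; col 5 has {1,2,3,4,5,7,8,9}; box has {1,2,3,4,5,7,8,9} → only 6 remains.
G1 = 5: row 1 has {1,2,3,4,7,8,9}; col 7 has {1,3,4,6,7,9}; box has {1,2,3,4,7,9} → only 5 remains.
H1 = 6: row 1 has {1,2,3,4,5,7,8,9}; col 8 has {1,2,3,4,5,7,8,9}; box has {1,2,3,4,5,7,9} → only 6 remains.

6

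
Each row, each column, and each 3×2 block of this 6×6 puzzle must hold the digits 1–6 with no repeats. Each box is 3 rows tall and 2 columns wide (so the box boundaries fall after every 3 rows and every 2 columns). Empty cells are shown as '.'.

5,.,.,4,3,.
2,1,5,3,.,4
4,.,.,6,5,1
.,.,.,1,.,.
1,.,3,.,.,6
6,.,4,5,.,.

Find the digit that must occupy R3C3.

2

R1C2 = 6: row 1 has {3,4,5}; col 2 has {1}; box has {1,2,4,5} → only 6 remains.
R1C6 = 2: row 1 has {3,4,5,6}; col 6 has {1,4,6}; box has {1,3,4,5} → only 2 remains.
R2C5 = 6: row 2 has {1,2,3,4,5}; col 5 has {3,5}; box has {1,2,3,4,5} → only 6 remains.
R3C2 = 3: row 3 has {1,4,5,6}; col 2 has {1,6}; box has {1,2,4,5,6} → only 3 remains.
R3C3 = 2: row 3 has {1,3,4,5,6}; col 3 has {3,4,5}; box has {3,4,5,6} → only 2 remains.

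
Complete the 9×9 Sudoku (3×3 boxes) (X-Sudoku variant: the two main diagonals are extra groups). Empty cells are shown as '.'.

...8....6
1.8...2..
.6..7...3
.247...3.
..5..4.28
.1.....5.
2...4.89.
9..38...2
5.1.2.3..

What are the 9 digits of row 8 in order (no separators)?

946385712

row 3, column 1 = 4 (sole candidate).
row 9, column 9 = 4 (sole candidate).
row 1, column 1 = 3 (sole candidate).
row 3, column 8 = 8 (hidden single in row 3).
row 4, column 5 = 5 (hidden single in row 4).
row 5, column 2 = 3 (hidden single in row 5).
row 7, column 2 = 7 (sole candidate).
row 7, column 3 = 3 (sole candidate).
row 8, column 2 = 4: row 8 has {2,3,8,9}; col 2 has {1,2,3,6,7}; box has {1,2,3,5,7,9}; anti-diagonal has {3,5,6} → only 4 remains.
row 8, column 3 = 6: row 8 has {2,3,4,8,9}; col 3 has {1,3,4,5,8}; box has {1,2,3,4,5,7,9} → only 6 remains.
row 8, column 8 = 1: row 8 has {2,3,4,6,8,9}; col 8 has {2,3,5,8,9}; box has {2,3,4,8,9}; main diagonal has {3,4,7,8} → only 1 remains.
row 9, column 2 = 8 (sole candidate).
row 2, column 8 = 7 (sole candidate).
row 5, column 5 = 9 (sole candidate).
row 6, column 4 = 2 (sole candidate).
row 6, column 6 = 6 (sole candidate).
row 7, column 9 = 5 (sole candidate).
row 8, column 7 = 7: row 8 has {1,2,3,4,6,8,9}; col 7 has {2,3,8}; box has {1,2,3,4,5,8,9} → only 7 remains.
row 9, column 8 = 6 (sole candidate).
row 1, column 5 = 1 (sole candidate).
row 1, column 8 = 4 (sole candidate).
row 2, column 2 = 5 (sole candidate).
row 2, column 9 = 9 (sole candidate).
row 3, column 3 = 2 (sole candidate).
row 3, column 7 = 1 (sole candidate).
row 4, column 6 = 8 (sole candidate).
row 4, column 9 = 1 (sole candidate).
row 5, column 4 = 1 (sole candidate).
row 5, column 7 = 6 (sole candidate).
row 6, column 5 = 3 (sole candidate).
row 6, column 9 = 7 (sole candidate).
row 7, column 4 = 6 (sole candidate).
row 7, column 6 = 1 (sole candidate).
row 8, column 6 = 5: row 8 has {1,2,3,4,6,7,8,9}; col 6 has {1,4,6,8}; box has {1,2,3,4,6,8} → only 5 remains.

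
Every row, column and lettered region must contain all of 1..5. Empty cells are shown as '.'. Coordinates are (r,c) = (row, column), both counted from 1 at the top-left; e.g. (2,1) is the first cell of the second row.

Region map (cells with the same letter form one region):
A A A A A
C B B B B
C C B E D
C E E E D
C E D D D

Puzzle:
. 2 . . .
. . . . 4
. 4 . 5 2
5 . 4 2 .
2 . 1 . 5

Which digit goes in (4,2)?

1

(3,3) = 3: row 3 has {2,4,5}; col 3 has {1,4}; region has {4} → only 3 remains.
(4,5) = 3: row 4 has {2,4,5}; col 5 has {2,4,5}; region has {1,2,5} → only 3 remains.
(5,2) = 3: row 5 has {1,2,5}; col 2 has {2,4}; region has {2,4,5} → only 3 remains.
(5,4) = 4: row 5 has {1,2,3,5}; col 4 has {2,5}; region has {1,2,3,5} → only 4 remains.
(1,3) = 5: row 1 has {2}; col 3 has {1,3,4}; region has {2} → only 5 remains.
(1,5) = 1: row 1 has {2,5}; col 5 has {2,3,4,5}; region has {2,5} → only 1 remains.
(2,3) = 2: row 2 has {4}; col 3 has {1,3,4,5}; region has {3,4} → only 2 remains.
(2,4) = 1: row 2 has {2,4}; col 4 has {2,4,5}; region has {2,3,4} → only 1 remains.
(3,1) = 1: row 3 has {2,3,4,5}; col 1 has {2,5}; region has {2,4,5} → only 1 remains.
(4,2) = 1: row 4 has {2,3,4,5}; col 2 has {2,3,4}; region has {2,3,4,5} → only 1 remains.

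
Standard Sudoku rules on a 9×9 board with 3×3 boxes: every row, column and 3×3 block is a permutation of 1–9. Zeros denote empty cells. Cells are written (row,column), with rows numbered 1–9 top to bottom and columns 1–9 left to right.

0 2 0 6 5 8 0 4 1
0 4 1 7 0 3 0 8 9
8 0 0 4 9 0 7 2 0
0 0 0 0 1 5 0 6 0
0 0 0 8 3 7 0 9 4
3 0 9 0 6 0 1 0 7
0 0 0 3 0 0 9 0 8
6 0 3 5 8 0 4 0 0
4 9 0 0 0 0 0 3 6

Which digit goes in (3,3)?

6

(1,3) = 7: row 1 has {1,2,4,5,6,8}; col 3 has {1,3,9}; box has {1,2,4,8} → only 7 remains.
(1,7) = 3: row 1 has {1,2,4,5,6,7,8}; col 7 has {1,4,7,9}; box has {1,2,4,7,8,9} → only 3 remains.
(2,1) = 5: row 2 has {1,3,4,7,8,9}; col 1 has {3,4,6,8}; box has {1,2,4,7,8} → only 5 remains.
(2,5) = 2: row 2 has {1,3,4,5,7,8,9}; col 5 has {1,3,5,6,8,9}; box has {3,4,5,6,7,8,9} → only 2 remains.
(2,7) = 6: row 2 has {1,2,3,4,5,7,8,9}; col 7 has {1,3,4,7,9}; box has {1,2,3,4,7,8,9} → only 6 remains.
(3,3) = 6: row 3 has {2,4,7,8,9}; col 3 has {1,3,7,9}; box has {1,2,4,5,7,8} → only 6 remains.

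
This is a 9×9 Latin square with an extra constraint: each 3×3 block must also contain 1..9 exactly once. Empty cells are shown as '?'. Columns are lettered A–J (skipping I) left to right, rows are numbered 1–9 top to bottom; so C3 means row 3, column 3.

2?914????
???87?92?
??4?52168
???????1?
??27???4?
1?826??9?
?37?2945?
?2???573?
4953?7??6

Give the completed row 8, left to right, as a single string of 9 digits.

621485739

H1 = 7: row 1 has {1,2,4,9}; col 8 has {1,2,3,4,5,6,9}; box has {1,2,6,8,9} → only 7 remains.
B3 = 7: row 3 has {1,2,4,5,6,8}; col 2 has {2,3,9}; box has {2,4,9} → only 7 remains.
D3 = 9: row 3 has {1,2,4,5,6,7,8}; col 4 has {1,2,3,7,8}; box has {1,2,4,5,7,8} → only 9 remains.
D7 = 6: row 7 has {2,3,4,5,7,9}; col 4 has {1,2,3,7,8,9}; box has {2,3,5,7,9} → only 6 remains.
J7 = 1: row 7 has {2,3,4,5,6,7,9}; col 9 has {6,8}; box has {3,4,5,6,7} → only 1 remains.
D8 = 4: row 8 has {2,3,5,7}; col 4 has {1,2,3,6,7,8,9}; box has {2,3,5,6,7,9} → only 4 remains.
J8 = 9: row 8 has {2,3,4,5,7}; col 9 has {1,6,8}; box has {1,3,4,5,6,7} → only 9 remains.
H9 = 8: row 9 has {3,4,5,6,7,9}; col 8 has {1,2,3,4,5,6,7,9}; box has {1,3,4,5,6,7,9} → only 8 remains.
A3 = 3: row 3 has {1,2,4,5,6,7,8,9}; col 1 has {1,2,4}; box has {2,4,7,9} → only 3 remains.
D4 = 5: row 4 has {1}; col 4 has {1,2,3,4,6,7,8,9}; box has {2,6,7} → only 5 remains.
A7 = 8: row 7 has {1,2,3,4,5,6,7,9}; col 1 has {1,2,3,4}; box has {2,3,4,5,7,9} → only 8 remains.
A8 = 6: row 8 has {2,3,4,5,7,9}; col 1 has {1,2,3,4,8}; box has {2,3,4,5,7,8,9} → only 6 remains.
C8 = 1: row 8 has {2,3,4,5,6,7,9}; col 3 has {2,4,5,7,8,9}; box has {2,3,4,5,6,7,8,9} → only 1 remains.
E8 = 8: row 8 has {1,2,3,4,5,6,7,9}; col 5 has {2,4,5,6,7}; box has {2,3,4,5,6,7,9} → only 8 remains.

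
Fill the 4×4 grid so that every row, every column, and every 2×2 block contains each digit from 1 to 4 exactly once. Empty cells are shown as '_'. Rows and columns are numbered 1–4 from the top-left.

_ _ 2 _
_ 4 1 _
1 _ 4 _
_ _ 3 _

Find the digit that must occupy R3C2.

R1C1 = 3: row 1 has {2}; col 1 has {1}; box has {4} → only 3 remains.
R1C2 = 1: row 1 has {2,3}; col 2 has {4}; box has {3,4} → only 1 remains.
R1C4 = 4: row 1 has {1,2,3}; col 4 has {}; box has {1,2} → only 4 remains.
R2C1 = 2: row 2 has {1,4}; col 1 has {1,3}; box has {1,3,4} → only 2 remains.
R2C4 = 3: row 2 has {1,2,4}; col 4 has {4}; box has {1,2,4} → only 3 remains.
R3C4 = 2: row 3 has {1,4}; col 4 has {3,4}; box has {3,4} → only 2 remains.
R4C1 = 4: row 4 has {3}; col 1 has {1,2,3}; box has {1} → only 4 remains.
R4C2 = 2: row 4 has {3,4}; col 2 has {1,4}; box has {1,4} → only 2 remains.
R4C4 = 1: row 4 has {2,3,4}; col 4 has {2,3,4}; box has {2,3,4} → only 1 remains.
R3C2 = 3: row 3 has {1,2,4}; col 2 has {1,2,4}; box has {1,2,4} → only 3 remains.

3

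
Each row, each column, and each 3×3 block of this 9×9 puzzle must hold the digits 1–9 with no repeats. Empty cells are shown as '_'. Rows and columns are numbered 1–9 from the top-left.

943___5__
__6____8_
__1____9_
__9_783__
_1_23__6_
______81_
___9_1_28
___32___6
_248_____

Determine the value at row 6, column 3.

row 1, column 8 = 7 (sole candidate).
row 1, column 5 = 8 (hidden single in row 1).
row 4, column 4 = 1 (hidden single in row 4).
row 1, column 4 = 6 (sole candidate).
row 1, column 6 = 2 (sole candidate).
row 1, column 9 = 1 (sole candidate).
row 2, column 5 = 1 (hidden single in row 2).
row 2, column 6 = 9 (hidden single in row 2).
row 2, column 9 = 3 (hidden single in row 2).
row 3, column 6 = 3 (hidden single in row 3).
row 3, column 7 = 6 (hidden single in row 3).
row 8, column 2 = 9 (hidden single in column 2).
row 3, column 2 = 8 (hidden single in column 2).
row 6, column 3 = 2: in column 3, 2 can only go here (every other open cell in that column sees a 2).

2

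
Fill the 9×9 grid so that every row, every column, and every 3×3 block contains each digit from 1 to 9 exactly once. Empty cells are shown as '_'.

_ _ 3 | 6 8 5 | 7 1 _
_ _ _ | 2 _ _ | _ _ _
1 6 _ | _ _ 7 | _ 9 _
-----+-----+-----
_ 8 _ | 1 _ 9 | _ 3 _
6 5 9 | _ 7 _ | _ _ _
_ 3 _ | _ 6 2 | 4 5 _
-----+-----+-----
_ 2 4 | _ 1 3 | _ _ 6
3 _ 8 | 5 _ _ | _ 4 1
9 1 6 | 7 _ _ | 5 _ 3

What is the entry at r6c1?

7

r6c1 = 7: row 6 has {2,3,4,5,6}; col 1 has {1,3,6,9}; box has {3,5,6,8,9} → only 7 remains.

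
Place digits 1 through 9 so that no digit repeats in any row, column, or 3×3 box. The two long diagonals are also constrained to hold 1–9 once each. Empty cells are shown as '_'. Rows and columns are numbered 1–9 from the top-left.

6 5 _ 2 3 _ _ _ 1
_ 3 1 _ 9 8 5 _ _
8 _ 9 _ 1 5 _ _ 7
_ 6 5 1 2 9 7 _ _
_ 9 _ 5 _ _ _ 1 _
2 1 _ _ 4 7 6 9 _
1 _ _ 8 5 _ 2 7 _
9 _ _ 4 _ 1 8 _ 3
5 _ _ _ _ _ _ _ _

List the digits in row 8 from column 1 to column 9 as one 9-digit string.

row 1, column 6 = 4: row 1 has {1,2,3,5,6}; col 6 has {1,5,7,8,9}; box has {1,2,3,5,8,9} → only 4 remains.
row 1, column 7 = 9: row 1 has {1,2,3,4,5,6}; col 7 has {2,5,6,7,8}; box has {1,5,7} → only 9 remains.
row 1, column 8 = 8: row 1 has {1,2,3,4,5,6,9}; col 8 has {1,7,9}; box has {1,5,7,9} → only 8 remains.
row 3, column 4 = 6: row 3 has {1,5,7,8,9}; col 4 has {1,2,4,5,8}; box has {1,2,3,4,5,8,9} → only 6 remains.
row 5, column 5 = 8: row 5 has {1,5,9}; col 5 has {1,2,3,4,5,9}; box has {1,2,4,5,7,9}; main diagonal has {1,2,3,6,7,9}; anti-diagonal has {1,5,9} → only 8 remains.
row 6, column 4 = 3: row 6 has {1,2,4,6,7,9}; col 4 has {1,2,4,5,6,8}; box has {1,2,4,5,7,8,9}; anti-diagonal has {1,5,8,9} → only 3 remains.
row 7, column 2 = 4: row 7 has {1,2,5,7,8}; col 2 has {1,3,5,6,9}; box has {1,5,9} → only 4 remains.
row 7, column 3 = 6: row 7 has {1,2,4,5,7,8}; col 3 has {1,5,9}; box has {1,4,5,9}; anti-diagonal has {1,3,5,8,9} → only 6 remains.
row 7, column 6 = 3: row 7 has {1,2,4,5,6,7,8}; col 6 has {1,4,5,7,8,9}; box has {1,4,5,8} → only 3 remains.
row 7, column 9 = 9: row 7 has {1,2,3,4,5,6,7,8}; col 9 has {1,3,7}; box has {2,3,7,8} → only 9 remains.
row 8, column 8 = 5: row 8 has {1,3,4,8,9}; col 8 has {1,7,8,9}; box has {2,3,7,8,9}; main diagonal has {1,2,3,6,7,8,9} → only 5 remains.
row 9, column 9 = 4: row 9 has {5}; col 9 has {1,3,7,9}; box has {2,3,5,7,8,9}; main diagonal has {1,2,3,5,6,7,8,9} → only 4 remains.
row 1, column 3 = 7: row 1 has {1,2,3,4,5,6,8,9}; col 3 has {1,5,6,9}; box has {1,3,5,6,8,9} → only 7 remains.
row 2, column 1 = 4: row 2 has {1,3,5,8,9}; col 1 has {1,2,5,6,8,9}; box has {1,3,5,6,7,8,9} → only 4 remains.
row 2, column 4 = 7: row 2 has {1,3,4,5,8,9}; col 4 has {1,2,3,4,5,6,8}; box has {1,2,3,4,5,6,8,9} → only 7 remains.
row 2, column 8 = 2: row 2 has {1,3,4,5,7,8,9}; col 8 has {1,5,7,8,9}; box has {1,5,7,8,9}; anti-diagonal has {1,3,5,6,8,9} → only 2 remains.
row 2, column 9 = 6: row 2 has {1,2,3,4,5,7,8,9}; col 9 has {1,3,4,7,9}; box has {1,2,5,7,8,9} → only 6 remains.
row 3, column 2 = 2: row 3 has {1,5,6,7,8,9}; col 2 has {1,3,4,5,6,9}; box has {1,3,4,5,6,7,8,9} → only 2 remains.
row 3, column 7 = 4: row 3 has {1,2,5,6,7,8,9}; col 7 has {2,5,6,7,8,9}; box has {1,2,5,6,7,8,9}; anti-diagonal has {1,2,3,5,6,8,9} → only 4 remains.
row 3, column 8 = 3: row 3 has {1,2,4,5,6,7,8,9}; col 8 has {1,2,5,7,8,9}; box has {1,2,4,5,6,7,8,9} → only 3 remains.
row 4, column 1 = 3: row 4 has {1,2,5,6,7,9}; col 1 has {1,2,4,5,6,8,9}; box has {1,2,5,6,9} → only 3 remains.
row 4, column 8 = 4: row 4 has {1,2,3,5,6,7,9}; col 8 has {1,2,3,5,7,8,9}; box has {1,6,7,9} → only 4 remains.
row 4, column 9 = 8: row 4 has {1,2,3,4,5,6,7,9}; col 9 has {1,3,4,6,7,9}; box has {1,4,6,7,9} → only 8 remains.
row 5, column 1 = 7: row 5 has {1,5,8,9}; col 1 has {1,2,3,4,5,6,8,9}; box has {1,2,3,5,6,9} → only 7 remains.
row 5, column 3 = 4: row 5 has {1,5,7,8,9}; col 3 has {1,5,6,7,9}; box has {1,2,3,5,6,7,9} → only 4 remains.
row 5, column 6 = 6: row 5 has {1,4,5,7,8,9}; col 6 has {1,3,4,5,7,8,9}; box has {1,2,3,4,5,7,8,9} → only 6 remains.
row 5, column 7 = 3: row 5 has {1,4,5,6,7,8,9}; col 7 has {2,4,5,6,7,8,9}; box has {1,4,6,7,8,9} → only 3 remains.
row 5, column 9 = 2: row 5 has {1,3,4,5,6,7,8,9}; col 9 has {1,3,4,6,7,8,9}; box has {1,3,4,6,7,8,9} → only 2 remains.
row 6, column 3 = 8: row 6 has {1,2,3,4,6,7,9}; col 3 has {1,4,5,6,7,9}; box has {1,2,3,4,5,6,7,9} → only 8 remains.
row 6, column 9 = 5: row 6 has {1,2,3,4,6,7,8,9}; col 9 has {1,2,3,4,6,7,8,9}; box has {1,2,3,4,6,7,8,9} → only 5 remains.
row 8, column 2 = 7: row 8 has {1,3,4,5,8,9}; col 2 has {1,2,3,4,5,6,9}; box has {1,4,5,6,9}; anti-diagonal has {1,2,3,4,5,6,8,9} → only 7 remains.
row 8, column 3 = 2: row 8 has {1,3,4,5,7,8,9}; col 3 has {1,4,5,6,7,8,9}; box has {1,4,5,6,7,9} → only 2 remains.
row 8, column 5 = 6: row 8 has {1,2,3,4,5,7,8,9}; col 5 has {1,2,3,4,5,8,9}; box has {1,3,4,5,8} → only 6 remains.

972461853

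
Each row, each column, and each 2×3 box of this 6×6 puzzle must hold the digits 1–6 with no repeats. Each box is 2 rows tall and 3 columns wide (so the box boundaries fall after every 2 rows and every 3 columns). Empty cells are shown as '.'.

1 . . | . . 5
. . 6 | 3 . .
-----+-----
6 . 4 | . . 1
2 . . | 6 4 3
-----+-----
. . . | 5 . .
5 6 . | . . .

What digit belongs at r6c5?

3

r2c1 = 4: row 2 has {3,6}; col 1 has {1,2,5,6}; box has {1,6} → only 4 remains.
r2c6 = 2: row 2 has {3,4,6}; col 6 has {1,3,5}; box has {3,5} → only 2 remains.
r3c4 = 2: row 3 has {1,4,6}; col 4 has {3,5,6}; box has {1,3,4,6} → only 2 remains.
r3c5 = 5: row 3 has {1,2,4,6}; col 5 has {4}; box has {1,2,3,4,6} → only 5 remains.
r5c1 = 3: row 5 has {5}; col 1 has {1,2,4,5,6}; box has {5,6} → only 3 remains.
r6c6 = 4: row 6 has {5,6}; col 6 has {1,2,3,5}; box has {5} → only 4 remains.
r1c4 = 4: row 1 has {1,5}; col 4 has {2,3,5,6}; box has {2,3,5} → only 4 remains.
r1c5 = 6: row 1 has {1,4,5}; col 5 has {4,5}; box has {2,3,4,5} → only 6 remains.
r2c2 = 5: row 2 has {2,3,4,6}; col 2 has {6}; box has {1,4,6} → only 5 remains.
r2c5 = 1: row 2 has {2,3,4,5,6}; col 5 has {4,5,6}; box has {2,3,4,5,6} → only 1 remains.
r3c2 = 3: row 3 has {1,2,4,5,6}; col 2 has {5,6}; box has {2,4,6} → only 3 remains.
r4c2 = 1: row 4 has {2,3,4,6}; col 2 has {3,5,6}; box has {2,3,4,6} → only 1 remains.
r4c3 = 5: row 4 has {1,2,3,4,6}; col 3 has {4,6}; box has {1,2,3,4,6} → only 5 remains.
r5c5 = 2: row 5 has {3,5}; col 5 has {1,4,5,6}; box has {4,5} → only 2 remains.
r5c6 = 6: row 5 has {2,3,5}; col 6 has {1,2,3,4,5}; box has {2,4,5} → only 6 remains.
r6c4 = 1: row 6 has {4,5,6}; col 4 has {2,3,4,5,6}; box has {2,4,5,6} → only 1 remains.
r6c5 = 3: row 6 has {1,4,5,6}; col 5 has {1,2,4,5,6}; box has {1,2,4,5,6} → only 3 remains.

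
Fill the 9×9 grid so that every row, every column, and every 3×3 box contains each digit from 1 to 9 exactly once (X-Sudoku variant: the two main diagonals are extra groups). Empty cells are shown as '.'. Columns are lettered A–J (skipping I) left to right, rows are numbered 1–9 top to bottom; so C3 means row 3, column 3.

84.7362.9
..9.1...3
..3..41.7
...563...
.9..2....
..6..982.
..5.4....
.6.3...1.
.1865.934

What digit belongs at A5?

C1 = 1: row 1 has {2,3,4,6,7,8,9}; col 3 has {3,5,6,8,9}; box has {3,4,8,9} → only 1 remains.
H1 = 5: row 1 has {1,2,3,4,6,7,8,9}; col 8 has {1,2,3}; box has {1,2,3,7,9} → only 5 remains.
B2 = 7: row 2 has {1,3,9}; col 2 has {1,4,6,9}; box has {1,3,4,8,9}; main diagonal has {1,2,3,4,5,8,9} → only 7 remains.
J4 = 1: row 4 has {3,5,6}; col 9 has {3,4,7,9}; box has {2,8} → only 1 remains.
D6 = 4: row 6 has {2,6,8,9}; col 4 has {3,5,6,7}; box has {2,3,5,6,9}; anti-diagonal has {1,2,3,5,6,9} → only 4 remains.
E6 = 7: row 6 has {2,4,6,8,9}; col 5 has {1,2,3,4,5,6}; box has {2,3,4,5,6,9} → only 7 remains.
J6 = 5: row 6 has {2,4,6,7,8,9}; col 9 has {1,3,4,7,9}; box has {1,2,8} → only 5 remains.
G7 = 6: row 7 has {4,5}; col 7 has {1,2,8,9}; box has {1,3,4,9}; main diagonal has {1,2,3,4,5,7,8,9} → only 6 remains.
A9 = 7: row 9 has {1,3,4,5,6,8,9}; col 1 has {8}; box has {1,5,6,8}; anti-diagonal has {1,2,3,4,5,6,9} → only 7 remains.
F9 = 2: row 9 has {1,3,4,5,6,7,8,9}; col 6 has {3,4,6,9}; box has {3,4,5,6} → only 2 remains.
G2 = 4: row 2 has {1,3,7,9}; col 7 has {1,2,6,8,9}; box has {1,2,3,5,7,9} → only 4 remains.
H2 = 8: row 2 has {1,3,4,7,9}; col 8 has {1,2,3,5}; box has {1,2,3,4,5,7,9}; anti-diagonal has {1,2,3,4,5,6,7,9} → only 8 remains.
H3 = 6: row 3 has {1,3,4,7}; col 8 has {1,2,3,5,8}; box has {1,2,3,4,5,7,8,9} → only 6 remains.
G4 = 7: row 4 has {1,3,5,6}; col 7 has {1,2,4,6,8,9}; box has {1,2,5,8} → only 7 remains.
G5 = 3: row 5 has {2,9}; col 7 has {1,2,4,6,7,8,9}; box has {1,2,5,7,8} → only 3 remains.
H5 = 4: row 5 has {2,3,9}; col 8 has {1,2,3,5,6,8}; box has {1,2,3,5,7,8} → only 4 remains.
J5 = 6: row 5 has {2,3,4,9}; col 9 has {1,3,4,5,7,9}; box has {1,2,3,4,5,7,8} → only 6 remains.
B6 = 3: row 6 has {2,4,5,6,7,8,9}; col 2 has {1,4,6,7,9}; box has {6,9} → only 3 remains.
B7 = 2: row 7 has {4,5,6}; col 2 has {1,3,4,6,7,9}; box has {1,5,6,7,8} → only 2 remains.
H7 = 7: row 7 has {2,4,5,6}; col 8 has {1,2,3,4,5,6,8}; box has {1,3,4,6,9} → only 7 remains.
J7 = 8: row 7 has {2,4,5,6,7}; col 9 has {1,3,4,5,6,7,9}; box has {1,3,4,6,7,9} → only 8 remains.
C8 = 4: row 8 has {1,3,6}; col 3 has {1,3,5,6,8,9}; box has {1,2,5,6,7,8} → only 4 remains.
G8 = 5: row 8 has {1,3,4,6}; col 7 has {1,2,3,4,6,7,8,9}; box has {1,3,4,6,7,8,9} → only 5 remains.
J8 = 2: row 8 has {1,3,4,5,6}; col 9 has {1,3,4,5,6,7,8,9}; box has {1,3,4,5,6,7,8,9} → only 2 remains.
D2 = 2: row 2 has {1,3,4,7,8,9}; col 4 has {3,4,5,6,7}; box has {1,3,4,6,7} → only 2 remains.
F2 = 5: row 2 has {1,2,3,4,7,8,9}; col 6 has {2,3,4,6,9}; box has {1,2,3,4,6,7} → only 5 remains.
B3 = 5: row 3 has {1,3,4,6,7}; col 2 has {1,2,3,4,6,7,9}; box has {1,3,4,7,8,9} → only 5 remains.
B4 = 8: row 4 has {1,3,5,6,7}; col 2 has {1,2,3,4,5,6,7,9}; box has {3,6,9} → only 8 remains.
C4 = 2: row 4 has {1,3,5,6,7,8}; col 3 has {1,3,4,5,6,8,9}; box has {3,6,8,9} → only 2 remains.
H4 = 9: row 4 has {1,2,3,5,6,7,8}; col 8 has {1,2,3,4,5,6,7,8}; box has {1,2,3,4,5,6,7,8} → only 9 remains.
C5 = 7: row 5 has {2,3,4,6,9}; col 3 has {1,2,3,4,5,6,8,9}; box has {2,3,6,8,9} → only 7 remains.
A6 = 1: row 6 has {2,3,4,5,6,7,8,9}; col 1 has {7,8}; box has {2,3,6,7,8,9} → only 1 remains.
F7 = 1: row 7 has {2,4,5,6,7,8}; col 6 has {2,3,4,5,6,9}; box has {2,3,4,5,6} → only 1 remains.
A8 = 9: row 8 has {1,2,3,4,5,6}; col 1 has {1,7,8}; box has {1,2,4,5,6,7,8} → only 9 remains.
E8 = 8: row 8 has {1,2,3,4,5,6,9}; col 5 has {1,2,3,4,5,6,7}; box has {1,2,3,4,5,6} → only 8 remains.
F8 = 7: row 8 has {1,2,3,4,5,6,8,9}; col 6 has {1,2,3,4,5,6,9}; box has {1,2,3,4,5,6,8} → only 7 remains.
A2 = 6: row 2 has {1,2,3,4,5,7,8,9}; col 1 has {1,7,8,9}; box has {1,3,4,5,7,8,9} → only 6 remains.
A3 = 2: row 3 has {1,3,4,5,6,7}; col 1 has {1,6,7,8,9}; box has {1,3,4,5,6,7,8,9} → only 2 remains.
E3 = 9: row 3 has {1,2,3,4,5,6,7}; col 5 has {1,2,3,4,5,6,7,8}; box has {1,2,3,4,5,6,7} → only 9 remains.
A4 = 4: row 4 has {1,2,3,5,6,7,8,9}; col 1 has {1,2,6,7,8,9}; box has {1,2,3,6,7,8,9} → only 4 remains.
A5 = 5: row 5 has {2,3,4,6,7,9}; col 1 has {1,2,4,6,7,8,9}; box has {1,2,3,4,6,7,8,9} → only 5 remains.

5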